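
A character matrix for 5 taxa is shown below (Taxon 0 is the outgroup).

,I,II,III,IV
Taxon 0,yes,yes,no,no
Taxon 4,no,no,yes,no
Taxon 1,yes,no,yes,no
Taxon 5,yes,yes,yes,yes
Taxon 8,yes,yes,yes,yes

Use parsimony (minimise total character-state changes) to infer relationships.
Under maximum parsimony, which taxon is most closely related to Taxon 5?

Taxon 8

Character polarity is set by the outgroup: the derived state is whichever differs from the outgroup's state, so for I, II the derived state is 'no', and for the remaining characters it is 'yes'.
I: derived state 'no' in Taxon 4 only — an autapomorphy, so it tells us nothing about relationships among taxa.
II: derived state 'no' in Taxon 1 and Taxon 4 only — synapomorphy for {Taxon 1, Taxon 4}.
All ingroup taxa share the derived state 'yes' for III; it defines the ingroup but does not resolve relationships within it.
IV: derived state 'yes' in Taxon 5 and Taxon 8 only — synapomorphy for {Taxon 5, Taxon 8}.
Most parsimonious ingroup topology: ((Taxon 4,Taxon 1),(Taxon 5,Taxon 8)).
Taxon 5 and Taxon 8 form a cherry on this tree, so they are sister taxa.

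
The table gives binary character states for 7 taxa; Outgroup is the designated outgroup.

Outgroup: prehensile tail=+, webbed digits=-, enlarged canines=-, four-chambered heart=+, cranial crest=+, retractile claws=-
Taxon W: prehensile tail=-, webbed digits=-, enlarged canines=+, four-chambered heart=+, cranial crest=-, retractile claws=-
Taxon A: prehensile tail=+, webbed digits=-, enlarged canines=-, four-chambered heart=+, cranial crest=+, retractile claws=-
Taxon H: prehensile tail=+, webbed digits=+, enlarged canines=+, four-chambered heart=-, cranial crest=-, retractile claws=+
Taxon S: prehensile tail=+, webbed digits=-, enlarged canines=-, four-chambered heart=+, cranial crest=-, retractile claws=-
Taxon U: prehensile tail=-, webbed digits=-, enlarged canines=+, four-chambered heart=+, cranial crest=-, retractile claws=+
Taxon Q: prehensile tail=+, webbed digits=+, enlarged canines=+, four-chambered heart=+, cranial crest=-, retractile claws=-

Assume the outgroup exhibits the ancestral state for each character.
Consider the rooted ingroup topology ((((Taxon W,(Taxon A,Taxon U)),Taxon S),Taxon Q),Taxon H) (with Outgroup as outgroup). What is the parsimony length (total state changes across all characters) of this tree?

Map each character onto ((((Taxon W,(Taxon A,Taxon U)),Taxon S),Taxon Q),Taxon H) (rooted by Outgroup) and count the minimum state changes it requires (Fitch parsimony):
prehensile tail: 2; webbed digits: 2; enlarged canines: 3; four-chambered heart: 1; cranial crest: 2; retractile claws: 2.
Total tree length = 12.

12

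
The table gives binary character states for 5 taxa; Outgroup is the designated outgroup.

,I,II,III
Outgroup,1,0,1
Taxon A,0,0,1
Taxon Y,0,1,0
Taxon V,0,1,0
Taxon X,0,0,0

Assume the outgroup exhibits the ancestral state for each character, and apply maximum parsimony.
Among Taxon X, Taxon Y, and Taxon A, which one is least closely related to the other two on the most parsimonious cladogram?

Taxon A

Character polarity is set by the outgroup: the derived state is whichever differs from the outgroup's state, so for I, III the derived state is '0', and for the remaining characters it is '1'.
All ingroup taxa share the derived state '0' for I; it defines the ingroup but does not resolve relationships within it.
II (derived state '1') is shared by Taxon V and Taxon Y — a synapomorphy uniting that clade.
Only Taxon V, Taxon X, and Taxon Y show the derived state '0' for III, supporting them as a clade.
Most parsimonious ingroup topology: (Taxon A,((Taxon Y,Taxon V),Taxon X)).
Taxon Y and Taxon X share a more recent common ancestor with each other than either does with Taxon A, so Taxon A is the least closely related of the three.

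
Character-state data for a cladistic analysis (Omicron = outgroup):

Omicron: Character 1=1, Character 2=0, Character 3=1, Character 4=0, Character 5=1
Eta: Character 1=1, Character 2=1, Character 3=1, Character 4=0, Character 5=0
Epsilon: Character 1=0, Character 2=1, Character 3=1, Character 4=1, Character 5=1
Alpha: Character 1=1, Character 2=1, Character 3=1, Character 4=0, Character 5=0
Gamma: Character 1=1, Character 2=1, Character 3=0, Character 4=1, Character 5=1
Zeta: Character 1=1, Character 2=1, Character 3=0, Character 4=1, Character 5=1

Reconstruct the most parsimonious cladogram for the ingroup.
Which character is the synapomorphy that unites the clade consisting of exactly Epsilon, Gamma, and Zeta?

Character 4

Character polarity is set by the outgroup: the derived state is whichever differs from the outgroup's state, so for Character 1, Character 3, Character 5 the derived state is '0', and for the remaining characters it is '1'.
Character 1: derived state '0' in Epsilon only — an autapomorphy, so it tells us nothing about relationships among taxa.
All ingroup taxa share the derived state '1' for Character 2; it defines the ingroup but does not resolve relationships within it.
Only Gamma and Zeta show the derived state '0' for Character 3, supporting them as a clade.
Character 4: derived state '1' in Epsilon, Gamma, and Zeta only — synapomorphy for {Epsilon, Gamma, Zeta}.
Only Alpha and Eta show the derived state '0' for Character 5, supporting them as a clade.
Most parsimonious ingroup topology: ((Eta,Alpha),(Epsilon,(Gamma,Zeta))).
The clade {Epsilon, Gamma, Zeta} is supported by Character 4: its derived state '1' occurs in exactly those taxa and in no other taxon (including the outgroup).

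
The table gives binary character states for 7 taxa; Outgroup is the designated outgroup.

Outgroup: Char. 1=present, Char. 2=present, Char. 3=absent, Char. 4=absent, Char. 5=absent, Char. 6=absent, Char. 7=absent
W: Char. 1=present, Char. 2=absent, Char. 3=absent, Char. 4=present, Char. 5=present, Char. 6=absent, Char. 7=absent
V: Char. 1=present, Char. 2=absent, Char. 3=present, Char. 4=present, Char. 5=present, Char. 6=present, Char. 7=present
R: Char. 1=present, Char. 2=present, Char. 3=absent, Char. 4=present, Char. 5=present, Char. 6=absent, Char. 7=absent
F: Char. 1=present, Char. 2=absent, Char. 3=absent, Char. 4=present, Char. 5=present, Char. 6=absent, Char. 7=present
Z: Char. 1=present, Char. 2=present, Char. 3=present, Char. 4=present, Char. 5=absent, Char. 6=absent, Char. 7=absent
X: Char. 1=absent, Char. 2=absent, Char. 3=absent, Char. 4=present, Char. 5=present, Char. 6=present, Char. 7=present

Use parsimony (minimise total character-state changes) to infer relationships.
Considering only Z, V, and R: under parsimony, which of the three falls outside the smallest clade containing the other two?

Character polarity is set by the outgroup: the derived state is whichever differs from the outgroup's state, so for Char. 1, Char. 2 the derived state is 'absent', and for the remaining characters it is 'present'.
Char. 1: derived state 'absent' in X only — an autapomorphy, so it tells us nothing about relationships among taxa.
Char. 2 (derived state 'absent') is shared by F, V, W, and X — a synapomorphy uniting that clade.
Char. 3 (state 'present') occurs in V and Z but conflicts with the nesting implied by the other characters — most parsimoniously interpreted as homoplasy.
All ingroup taxa share the derived state 'present' for Char. 4; it defines the ingroup but does not resolve relationships within it.
Only F, R, V, W, and X show the derived state 'present' for Char. 5, supporting them as a clade.
Char. 6: derived state 'present' in V and X only — synapomorphy for {V, X}.
Char. 7: derived state 'present' in F, V, and X only — synapomorphy for {F, V, X}.
Most parsimonious ingroup topology: (((W,((V,X),F)),R),Z).
R and V share a more recent common ancestor with each other than either does with Z, so Z is the least closely related of the three.

Z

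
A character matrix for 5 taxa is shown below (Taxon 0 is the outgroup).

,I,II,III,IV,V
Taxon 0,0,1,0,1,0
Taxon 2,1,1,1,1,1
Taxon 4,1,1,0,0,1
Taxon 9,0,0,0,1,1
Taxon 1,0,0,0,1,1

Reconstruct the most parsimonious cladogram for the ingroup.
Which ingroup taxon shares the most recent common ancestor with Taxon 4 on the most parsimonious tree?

Character polarity is set by the outgroup: the derived state is whichever differs from the outgroup's state, so for II, IV the derived state is '0', and for the remaining characters it is '1'.
I (derived state '1') is shared by Taxon 2 and Taxon 4 — a synapomorphy uniting that clade.
II: derived state '0' in Taxon 1 and Taxon 9 only — synapomorphy for {Taxon 1, Taxon 9}.
III: derived state '1' in Taxon 2 only — an autapomorphy, so it tells us nothing about relationships among taxa.
IV (derived state '0') is unique to Taxon 4 (autapomorphy; uninformative for grouping).
All ingroup taxa share the derived state '1' for V; it defines the ingroup but does not resolve relationships within it.
Most parsimonious ingroup topology: ((Taxon 2,Taxon 4),(Taxon 9,Taxon 1)).
Taxon 4 and Taxon 2 form a cherry on this tree, so they are sister taxa.

Taxon 2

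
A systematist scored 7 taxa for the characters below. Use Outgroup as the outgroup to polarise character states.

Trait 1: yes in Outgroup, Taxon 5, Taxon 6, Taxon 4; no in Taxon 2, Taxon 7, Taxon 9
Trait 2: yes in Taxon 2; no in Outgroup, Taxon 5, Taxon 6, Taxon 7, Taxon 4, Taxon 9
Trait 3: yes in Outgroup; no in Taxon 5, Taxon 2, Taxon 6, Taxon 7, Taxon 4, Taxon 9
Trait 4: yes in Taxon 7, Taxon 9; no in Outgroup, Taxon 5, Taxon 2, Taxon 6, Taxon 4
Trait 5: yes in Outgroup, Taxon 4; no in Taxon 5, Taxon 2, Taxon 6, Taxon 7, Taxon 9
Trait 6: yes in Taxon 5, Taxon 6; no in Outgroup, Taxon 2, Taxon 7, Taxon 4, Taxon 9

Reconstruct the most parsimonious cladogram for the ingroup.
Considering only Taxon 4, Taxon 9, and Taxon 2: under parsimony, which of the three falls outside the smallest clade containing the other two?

Taxon 4

Character polarity is set by the outgroup: the derived state is whichever differs from the outgroup's state, so for Trait 1, Trait 3, Trait 5 the derived state is 'no', and for the remaining characters it is 'yes'.
Trait 1 (derived state 'no') is shared by Taxon 2, Taxon 7, and Taxon 9 — a synapomorphy uniting that clade.
Trait 2 (derived state 'yes') is unique to Taxon 2 (autapomorphy; uninformative for grouping).
All ingroup taxa share the derived state 'no' for Trait 3; it defines the ingroup but does not resolve relationships within it.
Trait 4 (derived state 'yes') is shared by Taxon 7 and Taxon 9 — a synapomorphy uniting that clade.
Trait 5: derived state 'no' in Taxon 2, Taxon 5, Taxon 6, Taxon 7, and Taxon 9 only — synapomorphy for {Taxon 2, Taxon 5, Taxon 6, Taxon 7, Taxon 9}.
Trait 6: derived state 'yes' in Taxon 5 and Taxon 6 only — synapomorphy for {Taxon 5, Taxon 6}.
Most parsimonious ingroup topology: (((Taxon 5,Taxon 6),(Taxon 2,(Taxon 7,Taxon 9))),Taxon 4).
Taxon 2 and Taxon 9 share a more recent common ancestor with each other than either does with Taxon 4, so Taxon 4 is the least closely related of the three.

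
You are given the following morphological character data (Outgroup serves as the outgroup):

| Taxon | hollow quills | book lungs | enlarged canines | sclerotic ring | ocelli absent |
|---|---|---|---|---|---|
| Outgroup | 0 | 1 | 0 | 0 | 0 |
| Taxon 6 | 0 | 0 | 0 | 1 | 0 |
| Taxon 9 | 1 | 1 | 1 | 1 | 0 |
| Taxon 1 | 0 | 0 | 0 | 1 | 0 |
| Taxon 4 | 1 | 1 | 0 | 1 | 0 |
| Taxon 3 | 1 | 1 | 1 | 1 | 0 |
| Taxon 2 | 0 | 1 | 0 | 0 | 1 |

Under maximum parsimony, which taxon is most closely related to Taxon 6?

Character polarity is set by the outgroup: the derived state is whichever differs from the outgroup's state, so for book lungs the derived state is '0', and for the remaining characters it is '1'.
Only Taxon 3, Taxon 4, and Taxon 9 show the derived state '1' for hollow quills, supporting them as a clade.
Only Taxon 1 and Taxon 6 show the derived state '0' for book lungs, supporting them as a clade.
enlarged canines (derived state '1') is shared by Taxon 3 and Taxon 9 — a synapomorphy uniting that clade.
Only Taxon 1, Taxon 3, Taxon 4, Taxon 6, and Taxon 9 show the derived state '1' for sclerotic ring, supporting them as a clade.
ocelli absent (derived state '1') is unique to Taxon 2 (autapomorphy; uninformative for grouping).
Most parsimonious ingroup topology: (((Taxon 6,Taxon 1),((Taxon 9,Taxon 3),Taxon 4)),Taxon 2).
Taxon 6 and Taxon 1 form a cherry on this tree, so they are sister taxa.

Taxon 1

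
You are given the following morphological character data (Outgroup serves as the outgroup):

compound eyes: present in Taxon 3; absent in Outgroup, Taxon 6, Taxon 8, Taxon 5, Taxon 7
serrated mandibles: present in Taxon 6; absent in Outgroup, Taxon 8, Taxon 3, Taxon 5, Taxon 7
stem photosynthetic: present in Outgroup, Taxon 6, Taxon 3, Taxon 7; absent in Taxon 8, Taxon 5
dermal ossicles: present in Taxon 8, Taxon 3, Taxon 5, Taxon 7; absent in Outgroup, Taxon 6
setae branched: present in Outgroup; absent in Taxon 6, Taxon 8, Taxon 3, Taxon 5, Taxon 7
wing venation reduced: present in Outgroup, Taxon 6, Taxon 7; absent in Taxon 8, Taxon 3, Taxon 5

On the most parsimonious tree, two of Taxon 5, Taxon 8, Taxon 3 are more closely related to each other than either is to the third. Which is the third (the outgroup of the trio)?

Taxon 3

Character polarity is set by the outgroup: the derived state is whichever differs from the outgroup's state, so for stem photosynthetic, setae branched, wing venation reduced the derived state is 'absent', and for the remaining characters it is 'present'.
compound eyes: derived state 'present' in Taxon 3 only — an autapomorphy, so it tells us nothing about relationships among taxa.
serrated mandibles: derived state 'present' in Taxon 6 only — an autapomorphy, so it tells us nothing about relationships among taxa.
Only Taxon 5 and Taxon 8 show the derived state 'absent' for stem photosynthetic, supporting them as a clade.
dermal ossicles: derived state 'present' in Taxon 3, Taxon 5, Taxon 7, and Taxon 8 only — synapomorphy for {Taxon 3, Taxon 5, Taxon 7, Taxon 8}.
All ingroup taxa share the derived state 'absent' for setae branched; it defines the ingroup but does not resolve relationships within it.
wing venation reduced: derived state 'absent' in Taxon 3, Taxon 5, and Taxon 8 only — synapomorphy for {Taxon 3, Taxon 5, Taxon 8}.
Most parsimonious ingroup topology: (Taxon 6,(((Taxon 8,Taxon 5),Taxon 3),Taxon 7)).
Taxon 8 and Taxon 5 share a more recent common ancestor with each other than either does with Taxon 3, so Taxon 3 is the least closely related of the three.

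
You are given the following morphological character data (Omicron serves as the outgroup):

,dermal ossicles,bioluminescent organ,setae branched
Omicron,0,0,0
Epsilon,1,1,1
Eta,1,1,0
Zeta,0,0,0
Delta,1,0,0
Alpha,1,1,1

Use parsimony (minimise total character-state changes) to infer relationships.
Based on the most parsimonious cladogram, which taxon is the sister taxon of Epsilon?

The outgroup has state '0' for every character, so '1' is the derived state throughout.
dermal ossicles (derived state '1') is shared by Alpha, Delta, Epsilon, and Eta — a synapomorphy uniting that clade.
Only Alpha, Epsilon, and Eta show the derived state '1' for bioluminescent organ, supporting them as a clade.
setae branched (derived state '1') is shared by Alpha and Epsilon — a synapomorphy uniting that clade.
Most parsimonious ingroup topology: ((((Epsilon,Alpha),Eta),Delta),Zeta).
Epsilon and Alpha form a cherry on this tree, so they are sister taxa.

Alpha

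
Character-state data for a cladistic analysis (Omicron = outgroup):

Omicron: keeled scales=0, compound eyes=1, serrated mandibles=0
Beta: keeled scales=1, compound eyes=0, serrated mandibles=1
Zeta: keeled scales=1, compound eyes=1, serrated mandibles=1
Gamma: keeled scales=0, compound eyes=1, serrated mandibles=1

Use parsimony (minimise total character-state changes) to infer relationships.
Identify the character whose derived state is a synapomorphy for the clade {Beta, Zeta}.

Character polarity is set by the outgroup: the derived state is whichever differs from the outgroup's state, so for compound eyes the derived state is '0', and for the remaining characters it is '1'.
Only Beta and Zeta show the derived state '1' for keeled scales, supporting them as a clade.
compound eyes (derived state '0') is unique to Beta (autapomorphy; uninformative for grouping).
All ingroup taxa share the derived state '1' for serrated mandibles; it defines the ingroup but does not resolve relationships within it.
Most parsimonious ingroup topology: ((Beta,Zeta),Gamma).
The clade {Beta, Zeta} is supported by keeled scales: its derived state '1' occurs in exactly those taxa and in no other taxon (including the outgroup).

keeled scales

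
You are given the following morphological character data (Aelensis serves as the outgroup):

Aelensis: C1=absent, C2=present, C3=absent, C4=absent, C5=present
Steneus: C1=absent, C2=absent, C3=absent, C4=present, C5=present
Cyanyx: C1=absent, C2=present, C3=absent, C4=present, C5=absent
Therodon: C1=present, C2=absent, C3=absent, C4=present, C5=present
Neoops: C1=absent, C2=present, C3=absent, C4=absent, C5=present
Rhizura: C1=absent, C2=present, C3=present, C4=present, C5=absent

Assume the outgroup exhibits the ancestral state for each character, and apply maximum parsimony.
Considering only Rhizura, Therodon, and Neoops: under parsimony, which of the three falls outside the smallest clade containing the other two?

Neoops

Character polarity is set by the outgroup: the derived state is whichever differs from the outgroup's state, so for C2, C5 the derived state is 'absent', and for the remaining characters it is 'present'.
C1 (derived state 'present') is unique to Therodon (autapomorphy; uninformative for grouping).
Only Steneus and Therodon show the derived state 'absent' for C2, supporting them as a clade.
C3: derived state 'present' in Rhizura only — an autapomorphy, so it tells us nothing about relationships among taxa.
C4 (derived state 'present') is shared by Cyanyx, Rhizura, Steneus, and Therodon — a synapomorphy uniting that clade.
C5: derived state 'absent' in Cyanyx and Rhizura only — synapomorphy for {Cyanyx, Rhizura}.
Most parsimonious ingroup topology: (((Steneus,Therodon),(Cyanyx,Rhizura)),Neoops).
Therodon and Rhizura share a more recent common ancestor with each other than either does with Neoops, so Neoops is the least closely related of the three.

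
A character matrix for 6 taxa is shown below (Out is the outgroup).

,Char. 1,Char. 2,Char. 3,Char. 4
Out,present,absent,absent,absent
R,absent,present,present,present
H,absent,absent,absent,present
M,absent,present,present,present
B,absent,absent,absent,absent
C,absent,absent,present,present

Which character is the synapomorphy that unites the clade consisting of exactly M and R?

Character polarity is set by the outgroup: the derived state is whichever differs from the outgroup's state, so for Char. 1 the derived state is 'absent', and for the remaining characters it is 'present'.
All ingroup taxa share the derived state 'absent' for Char. 1; it defines the ingroup but does not resolve relationships within it.
Char. 2 (derived state 'present') is shared by M and R — a synapomorphy uniting that clade.
Char. 3 (derived state 'present') is shared by C, M, and R — a synapomorphy uniting that clade.
Char. 4 (derived state 'present') is shared by C, H, M, and R — a synapomorphy uniting that clade.
Most parsimonious ingroup topology: ((((R,M),C),H),B).
The clade {M, R} is supported by Char. 2: its derived state 'present' occurs in exactly those taxa and in no other taxon (including the outgroup).

Char. 2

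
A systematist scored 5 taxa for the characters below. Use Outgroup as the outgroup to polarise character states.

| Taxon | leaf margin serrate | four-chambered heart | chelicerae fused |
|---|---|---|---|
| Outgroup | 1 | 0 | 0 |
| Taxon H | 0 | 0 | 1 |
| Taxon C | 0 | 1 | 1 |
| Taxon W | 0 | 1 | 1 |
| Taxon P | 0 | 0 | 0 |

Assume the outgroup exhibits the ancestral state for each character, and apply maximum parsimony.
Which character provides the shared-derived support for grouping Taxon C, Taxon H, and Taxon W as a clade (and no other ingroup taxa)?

Character polarity is set by the outgroup: the derived state is whichever differs from the outgroup's state, so for leaf margin serrate the derived state is '0', and for the remaining characters it is '1'.
leaf margin serrate (derived state '0') is shared by all ingroup taxa — unites the whole ingroup.
four-chambered heart: derived state '1' in Taxon C and Taxon W only — synapomorphy for {Taxon C, Taxon W}.
Only Taxon C, Taxon H, and Taxon W show the derived state '1' for chelicerae fused, supporting them as a clade.
Most parsimonious ingroup topology: ((Taxon H,(Taxon C,Taxon W)),Taxon P).
The clade {Taxon C, Taxon H, Taxon W} is supported by chelicerae fused: its derived state '1' occurs in exactly those taxa and in no other taxon (including the outgroup).

chelicerae fused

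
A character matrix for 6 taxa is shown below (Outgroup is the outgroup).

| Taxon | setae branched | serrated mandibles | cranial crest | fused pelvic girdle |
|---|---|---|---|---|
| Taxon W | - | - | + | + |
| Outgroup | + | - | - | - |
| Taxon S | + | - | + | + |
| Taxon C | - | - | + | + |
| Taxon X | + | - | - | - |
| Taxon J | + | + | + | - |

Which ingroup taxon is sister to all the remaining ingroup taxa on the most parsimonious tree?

Taxon X

Character polarity is set by the outgroup: the derived state is whichever differs from the outgroup's state, so for setae branched the derived state is '-', and for the remaining characters it is '+'.
setae branched: derived state '-' in Taxon C and Taxon W only — synapomorphy for {Taxon C, Taxon W}.
serrated mandibles: derived state '+' in Taxon J only — an autapomorphy, so it tells us nothing about relationships among taxa.
cranial crest (derived state '+') is shared by Taxon C, Taxon J, Taxon S, and Taxon W — a synapomorphy uniting that clade.
fused pelvic girdle: derived state '+' in Taxon C, Taxon S, and Taxon W only — synapomorphy for {Taxon C, Taxon S, Taxon W}.
Most parsimonious ingroup topology: ((Taxon J,((Taxon C,Taxon W),Taxon S)),Taxon X).
Taxon X is sister to the clade containing all other ingroup taxa, so it is the earliest-diverging (most basal) ingroup lineage.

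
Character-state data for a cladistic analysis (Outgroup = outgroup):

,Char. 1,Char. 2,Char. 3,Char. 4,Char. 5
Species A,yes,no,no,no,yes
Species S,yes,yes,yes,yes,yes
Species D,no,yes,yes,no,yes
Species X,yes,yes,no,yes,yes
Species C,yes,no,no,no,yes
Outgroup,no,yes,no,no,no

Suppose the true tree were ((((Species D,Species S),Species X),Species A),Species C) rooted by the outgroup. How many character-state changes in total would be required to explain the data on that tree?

Map each character onto ((((Species D,Species S),Species X),Species A),Species C) (rooted by Outgroup) and count the minimum state changes it requires (Fitch parsimony):
Char. 1: 2; Char. 2: 2; Char. 3: 1; Char. 4: 2; Char. 5: 1.
Total tree length = 8.

8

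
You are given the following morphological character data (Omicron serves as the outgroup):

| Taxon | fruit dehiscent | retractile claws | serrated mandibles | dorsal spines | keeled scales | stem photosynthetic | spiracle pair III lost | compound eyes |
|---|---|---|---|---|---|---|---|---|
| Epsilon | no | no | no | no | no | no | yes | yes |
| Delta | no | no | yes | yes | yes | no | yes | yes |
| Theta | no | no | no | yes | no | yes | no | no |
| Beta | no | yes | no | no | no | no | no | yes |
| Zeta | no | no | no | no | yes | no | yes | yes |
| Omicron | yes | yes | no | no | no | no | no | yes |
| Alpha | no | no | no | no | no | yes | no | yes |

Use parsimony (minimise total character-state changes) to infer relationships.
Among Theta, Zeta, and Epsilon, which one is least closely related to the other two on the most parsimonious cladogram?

Character polarity is set by the outgroup: the derived state is whichever differs from the outgroup's state, so for fruit dehiscent, retractile claws, compound eyes the derived state is 'no', and for the remaining characters it is 'yes'.
fruit dehiscent (derived state 'no') is shared by all ingroup taxa — unites the whole ingroup.
retractile claws (derived state 'no') is shared by Alpha, Delta, Epsilon, Theta, and Zeta — a synapomorphy uniting that clade.
serrated mandibles (derived state 'yes') is unique to Delta (autapomorphy; uninformative for grouping).
dorsal spines (state 'yes') occurs in Delta and Theta but conflicts with the nesting implied by the other characters — most parsimoniously interpreted as homoplasy.
Only Delta and Zeta show the derived state 'yes' for keeled scales, supporting them as a clade.
stem photosynthetic: derived state 'yes' in Alpha and Theta only — synapomorphy for {Alpha, Theta}.
spiracle pair III lost (derived state 'yes') is shared by Delta, Epsilon, and Zeta — a synapomorphy uniting that clade.
compound eyes: derived state 'no' in Theta only — an autapomorphy, so it tells us nothing about relationships among taxa.
Most parsimonious ingroup topology: (((Theta,Alpha),((Zeta,Delta),Epsilon)),Beta).
Zeta and Epsilon share a more recent common ancestor with each other than either does with Theta, so Theta is the least closely related of the three.

Theta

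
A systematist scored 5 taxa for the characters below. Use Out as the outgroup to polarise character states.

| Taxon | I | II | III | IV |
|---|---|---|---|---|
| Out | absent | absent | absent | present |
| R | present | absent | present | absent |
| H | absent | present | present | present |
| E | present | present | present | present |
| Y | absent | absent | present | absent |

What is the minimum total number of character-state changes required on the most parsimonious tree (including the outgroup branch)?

5

Character polarity is set by the outgroup: the derived state is whichever differs from the outgroup's state, so for IV the derived state is 'absent', and for the remaining characters it is 'present'.
I groups E and R, which is incompatible with the clades supported by the remaining characters; treating it as convergent (homoplasy) costs fewer steps than any alternative tree.
Only E and H show the derived state 'present' for II, supporting them as a clade.
III (derived state 'present') is shared by all ingroup taxa — unites the whole ingroup.
IV (derived state 'absent') is shared by R and Y — a synapomorphy uniting that clade.
Most parsimonious ingroup topology: ((R,Y),(H,E)).
Changes per character on this tree: I: 2; II: 1; III: 1; IV: 1.
Total = 5.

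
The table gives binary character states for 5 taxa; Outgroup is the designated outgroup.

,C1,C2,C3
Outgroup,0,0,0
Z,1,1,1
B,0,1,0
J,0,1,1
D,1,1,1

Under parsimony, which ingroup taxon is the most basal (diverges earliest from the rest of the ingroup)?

The outgroup has state '0' for every character, so '1' is the derived state throughout.
C1: derived state '1' in D and Z only — synapomorphy for {D, Z}.
All ingroup taxa share the derived state '1' for C2; it defines the ingroup but does not resolve relationships within it.
C3 (derived state '1') is shared by D, J, and Z — a synapomorphy uniting that clade.
Most parsimonious ingroup topology: (((Z,D),J),B).
B is sister to the clade containing all other ingroup taxa, so it is the earliest-diverging (most basal) ingroup lineage.

B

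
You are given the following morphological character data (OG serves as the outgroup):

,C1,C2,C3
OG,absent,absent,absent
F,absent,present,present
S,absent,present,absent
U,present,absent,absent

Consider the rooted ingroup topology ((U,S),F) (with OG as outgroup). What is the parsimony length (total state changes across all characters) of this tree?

4

Map each character onto ((U,S),F) (rooted by OG) and count the minimum state changes it requires (Fitch parsimony):
C1: 1; C2: 2; C3: 1.
Total tree length = 4.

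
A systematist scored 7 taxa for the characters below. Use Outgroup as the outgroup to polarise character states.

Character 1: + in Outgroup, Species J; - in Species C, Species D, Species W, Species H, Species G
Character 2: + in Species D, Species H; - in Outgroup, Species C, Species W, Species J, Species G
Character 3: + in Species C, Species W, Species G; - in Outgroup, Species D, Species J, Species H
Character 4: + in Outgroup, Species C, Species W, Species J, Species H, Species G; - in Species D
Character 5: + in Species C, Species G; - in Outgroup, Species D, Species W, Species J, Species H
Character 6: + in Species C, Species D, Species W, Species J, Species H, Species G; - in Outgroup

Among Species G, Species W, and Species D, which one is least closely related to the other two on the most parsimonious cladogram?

Character polarity is set by the outgroup: the derived state is whichever differs from the outgroup's state, so for Character 1, Character 4 the derived state is '-', and for the remaining characters it is '+'.
Only Species C, Species D, Species G, Species H, and Species W show the derived state '-' for Character 1, supporting them as a clade.
Only Species D and Species H show the derived state '+' for Character 2, supporting them as a clade.
Only Species C, Species G, and Species W show the derived state '+' for Character 3, supporting them as a clade.
Character 4 (derived state '-') is unique to Species D (autapomorphy; uninformative for grouping).
Character 5: derived state '+' in Species C and Species G only — synapomorphy for {Species C, Species G}.
All ingroup taxa share the derived state '+' for Character 6; it defines the ingroup but does not resolve relationships within it.
Most parsimonious ingroup topology: ((((Species C,Species G),Species W),(Species D,Species H)),Species J).
Species W and Species G share a more recent common ancestor with each other than either does with Species D, so Species D is the least closely related of the three.

Species D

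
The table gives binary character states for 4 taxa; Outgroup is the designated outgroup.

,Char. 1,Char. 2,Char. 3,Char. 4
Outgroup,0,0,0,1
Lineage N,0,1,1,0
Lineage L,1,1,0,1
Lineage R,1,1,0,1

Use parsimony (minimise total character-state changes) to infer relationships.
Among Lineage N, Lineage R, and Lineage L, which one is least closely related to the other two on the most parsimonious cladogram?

Character polarity is set by the outgroup: the derived state is whichever differs from the outgroup's state, so for Char. 4 the derived state is '0', and for the remaining characters it is '1'.
Char. 1 (derived state '1') is shared by Lineage L and Lineage R — a synapomorphy uniting that clade.
All ingroup taxa share the derived state '1' for Char. 2; it defines the ingroup but does not resolve relationships within it.
Char. 3 (derived state '1') is unique to Lineage N (autapomorphy; uninformative for grouping).
Char. 4: derived state '0' in Lineage N only — an autapomorphy, so it tells us nothing about relationships among taxa.
Most parsimonious ingroup topology: (Lineage N,(Lineage L,Lineage R)).
Lineage R and Lineage L share a more recent common ancestor with each other than either does with Lineage N, so Lineage N is the least closely related of the three.

Lineage N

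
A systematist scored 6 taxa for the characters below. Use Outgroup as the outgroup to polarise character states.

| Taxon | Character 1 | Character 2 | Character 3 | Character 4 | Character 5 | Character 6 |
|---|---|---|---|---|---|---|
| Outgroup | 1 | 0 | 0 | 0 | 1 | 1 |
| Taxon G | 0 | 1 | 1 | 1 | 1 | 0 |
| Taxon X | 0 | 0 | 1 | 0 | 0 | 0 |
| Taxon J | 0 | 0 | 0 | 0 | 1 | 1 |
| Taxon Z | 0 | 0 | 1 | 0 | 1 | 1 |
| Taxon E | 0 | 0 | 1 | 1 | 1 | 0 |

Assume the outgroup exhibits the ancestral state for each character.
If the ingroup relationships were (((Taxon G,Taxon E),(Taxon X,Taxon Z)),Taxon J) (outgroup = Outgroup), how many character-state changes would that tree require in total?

7

Map each character onto (((Taxon G,Taxon E),(Taxon X,Taxon Z)),Taxon J) (rooted by Outgroup) and count the minimum state changes it requires (Fitch parsimony):
Character 1: 1; Character 2: 1; Character 3: 1; Character 4: 1; Character 5: 1; Character 6: 2.
Total tree length = 7.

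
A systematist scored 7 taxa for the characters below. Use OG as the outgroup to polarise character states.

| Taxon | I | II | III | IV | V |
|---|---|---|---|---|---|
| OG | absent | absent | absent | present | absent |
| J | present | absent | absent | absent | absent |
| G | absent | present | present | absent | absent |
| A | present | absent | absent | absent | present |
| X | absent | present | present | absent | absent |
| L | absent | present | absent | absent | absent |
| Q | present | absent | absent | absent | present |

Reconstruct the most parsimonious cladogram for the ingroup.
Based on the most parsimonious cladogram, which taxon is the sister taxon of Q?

A

Character polarity is set by the outgroup: the derived state is whichever differs from the outgroup's state, so for IV the derived state is 'absent', and for the remaining characters it is 'present'.
I: derived state 'present' in A, J, and Q only — synapomorphy for {A, J, Q}.
II: derived state 'present' in G, L, and X only — synapomorphy for {G, L, X}.
III (derived state 'present') is shared by G and X — a synapomorphy uniting that clade.
All ingroup taxa share the derived state 'absent' for IV; it defines the ingroup but does not resolve relationships within it.
Only A and Q show the derived state 'present' for V, supporting them as a clade.
Most parsimonious ingroup topology: ((J,(A,Q)),((G,X),L)).
Q and A form a cherry on this tree, so they are sister taxa.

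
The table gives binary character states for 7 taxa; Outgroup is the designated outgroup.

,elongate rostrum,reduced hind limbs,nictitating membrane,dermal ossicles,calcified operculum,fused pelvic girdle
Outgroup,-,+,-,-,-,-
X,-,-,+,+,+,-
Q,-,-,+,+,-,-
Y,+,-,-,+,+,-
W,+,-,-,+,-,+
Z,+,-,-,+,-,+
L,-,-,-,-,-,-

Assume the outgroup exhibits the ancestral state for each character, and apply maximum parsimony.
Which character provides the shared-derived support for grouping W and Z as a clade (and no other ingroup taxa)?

Character polarity is set by the outgroup: the derived state is whichever differs from the outgroup's state, so for reduced hind limbs the derived state is '-', and for the remaining characters it is '+'.
Only W, Y, and Z show the derived state '+' for elongate rostrum, supporting them as a clade.
reduced hind limbs (derived state '-') is shared by all ingroup taxa — unites the whole ingroup.
Only Q and X show the derived state '+' for nictitating membrane, supporting them as a clade.
dermal ossicles (derived state '+') is shared by Q, W, X, Y, and Z — a synapomorphy uniting that clade.
calcified operculum (state '+') occurs in X and Y but conflicts with the nesting implied by the other characters — most parsimoniously interpreted as homoplasy.
fused pelvic girdle: derived state '+' in W and Z only — synapomorphy for {W, Z}.
Most parsimonious ingroup topology: (((X,Q),(Y,(W,Z))),L).
The clade {W, Z} is supported by fused pelvic girdle: its derived state '+' occurs in exactly those taxa and in no other taxon (including the outgroup).

fused pelvic girdle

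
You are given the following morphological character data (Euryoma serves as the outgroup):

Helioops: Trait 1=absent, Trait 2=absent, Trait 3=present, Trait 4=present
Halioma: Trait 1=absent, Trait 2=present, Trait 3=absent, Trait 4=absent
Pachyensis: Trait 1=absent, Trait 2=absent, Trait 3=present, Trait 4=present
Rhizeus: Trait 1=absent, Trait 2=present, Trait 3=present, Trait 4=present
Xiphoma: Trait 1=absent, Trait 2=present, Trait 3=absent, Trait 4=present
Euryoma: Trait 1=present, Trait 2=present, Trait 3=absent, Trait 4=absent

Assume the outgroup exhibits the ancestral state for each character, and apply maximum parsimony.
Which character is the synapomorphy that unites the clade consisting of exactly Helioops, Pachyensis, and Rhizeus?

Trait 3

Character polarity is set by the outgroup: the derived state is whichever differs from the outgroup's state, so for Trait 1, Trait 2 the derived state is 'absent', and for the remaining characters it is 'present'.
All ingroup taxa share the derived state 'absent' for Trait 1; it defines the ingroup but does not resolve relationships within it.
Only Helioops and Pachyensis show the derived state 'absent' for Trait 2, supporting them as a clade.
Trait 3 (derived state 'present') is shared by Helioops, Pachyensis, and Rhizeus — a synapomorphy uniting that clade.
Only Helioops, Pachyensis, Rhizeus, and Xiphoma show the derived state 'present' for Trait 4, supporting them as a clade.
Most parsimonious ingroup topology: (((Rhizeus,(Pachyensis,Helioops)),Xiphoma),Halioma).
The clade {Helioops, Pachyensis, Rhizeus} is supported by Trait 3: its derived state 'present' occurs in exactly those taxa and in no other taxon (including the outgroup).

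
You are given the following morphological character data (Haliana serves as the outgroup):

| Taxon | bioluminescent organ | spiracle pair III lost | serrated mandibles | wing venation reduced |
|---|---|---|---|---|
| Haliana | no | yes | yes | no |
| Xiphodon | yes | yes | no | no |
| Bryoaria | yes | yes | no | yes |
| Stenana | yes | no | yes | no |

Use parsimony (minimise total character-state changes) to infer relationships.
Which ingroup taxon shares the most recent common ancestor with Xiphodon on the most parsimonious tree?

Bryoaria

Character polarity is set by the outgroup: the derived state is whichever differs from the outgroup's state, so for spiracle pair III lost, serrated mandibles the derived state is 'no', and for the remaining characters it is 'yes'.
bioluminescent organ (derived state 'yes') is shared by all ingroup taxa — unites the whole ingroup.
spiracle pair III lost: derived state 'no' in Stenana only — an autapomorphy, so it tells us nothing about relationships among taxa.
serrated mandibles (derived state 'no') is shared by Bryoaria and Xiphodon — a synapomorphy uniting that clade.
wing venation reduced (derived state 'yes') is unique to Bryoaria (autapomorphy; uninformative for grouping).
Most parsimonious ingroup topology: ((Xiphodon,Bryoaria),Stenana).
Xiphodon and Bryoaria form a cherry on this tree, so they are sister taxa.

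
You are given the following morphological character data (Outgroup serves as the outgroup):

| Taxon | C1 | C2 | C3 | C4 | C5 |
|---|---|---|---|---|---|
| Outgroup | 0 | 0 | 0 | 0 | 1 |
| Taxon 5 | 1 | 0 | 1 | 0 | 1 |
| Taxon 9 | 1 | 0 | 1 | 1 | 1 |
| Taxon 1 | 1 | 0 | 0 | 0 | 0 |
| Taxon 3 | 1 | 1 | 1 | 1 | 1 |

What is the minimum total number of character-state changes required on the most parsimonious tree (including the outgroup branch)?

5

Character polarity is set by the outgroup: the derived state is whichever differs from the outgroup's state, so for C5 the derived state is '0', and for the remaining characters it is '1'.
All ingroup taxa share the derived state '1' for C1; it defines the ingroup but does not resolve relationships within it.
C2 (derived state '1') is unique to Taxon 3 (autapomorphy; uninformative for grouping).
C3 (derived state '1') is shared by Taxon 3, Taxon 5, and Taxon 9 — a synapomorphy uniting that clade.
C4: derived state '1' in Taxon 3 and Taxon 9 only — synapomorphy for {Taxon 3, Taxon 9}.
C5 (derived state '0') is unique to Taxon 1 (autapomorphy; uninformative for grouping).
Most parsimonious ingroup topology: ((Taxon 5,(Taxon 9,Taxon 3)),Taxon 1).
Changes per character on this tree: C1: 1; C2: 1; C3: 1; C4: 1; C5: 1.
Total = 5.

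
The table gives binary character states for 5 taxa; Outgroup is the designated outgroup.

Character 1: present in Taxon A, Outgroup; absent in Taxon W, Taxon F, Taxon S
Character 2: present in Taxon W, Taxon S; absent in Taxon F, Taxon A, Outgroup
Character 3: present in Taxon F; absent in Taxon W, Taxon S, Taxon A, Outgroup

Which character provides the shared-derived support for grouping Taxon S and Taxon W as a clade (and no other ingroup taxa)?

Character polarity is set by the outgroup: the derived state is whichever differs from the outgroup's state, so for Character 1 the derived state is 'absent', and for the remaining characters it is 'present'.
Character 1 (derived state 'absent') is shared by Taxon F, Taxon S, and Taxon W — a synapomorphy uniting that clade.
Only Taxon S and Taxon W show the derived state 'present' for Character 2, supporting them as a clade.
Character 3: derived state 'present' in Taxon F only — an autapomorphy, so it tells us nothing about relationships among taxa.
Most parsimonious ingroup topology: ((Taxon F,(Taxon S,Taxon W)),Taxon A).
The clade {Taxon S, Taxon W} is supported by Character 2: its derived state 'present' occurs in exactly those taxa and in no other taxon (including the outgroup).

Character 2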